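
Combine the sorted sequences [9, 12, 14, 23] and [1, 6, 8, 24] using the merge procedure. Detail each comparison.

Merging process:

Compare 9 vs 1: take 1 from right. Merged: [1]
Compare 9 vs 6: take 6 from right. Merged: [1, 6]
Compare 9 vs 8: take 8 from right. Merged: [1, 6, 8]
Compare 9 vs 24: take 9 from left. Merged: [1, 6, 8, 9]
Compare 12 vs 24: take 12 from left. Merged: [1, 6, 8, 9, 12]
Compare 14 vs 24: take 14 from left. Merged: [1, 6, 8, 9, 12, 14]
Compare 23 vs 24: take 23 from left. Merged: [1, 6, 8, 9, 12, 14, 23]
Append remaining from right: [24]. Merged: [1, 6, 8, 9, 12, 14, 23, 24]

Final merged array: [1, 6, 8, 9, 12, 14, 23, 24]
Total comparisons: 7

The merged array is [1, 6, 8, 9, 12, 14, 23, 24], requiring 7 comparisons. The merge step runs in O(n) time where n is the total number of elements.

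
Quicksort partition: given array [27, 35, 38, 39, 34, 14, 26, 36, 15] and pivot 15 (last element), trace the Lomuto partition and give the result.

Lomuto partition with pivot = 15:

Initial array: [27, 35, 38, 39, 34, 14, 26, 36, 15]

arr[0]=27 > 15: no swap
arr[1]=35 > 15: no swap
arr[2]=38 > 15: no swap
arr[3]=39 > 15: no swap
arr[4]=34 > 15: no swap
arr[5]=14 <= 15: swap with position 0, array becomes [14, 35, 38, 39, 34, 27, 26, 36, 15]
arr[6]=26 > 15: no swap
arr[7]=36 > 15: no swap

Place pivot at position 1: [14, 15, 38, 39, 34, 27, 26, 36, 35]
Pivot position: 1

After partitioning with pivot 15, the array becomes [14, 15, 38, 39, 34, 27, 26, 36, 35]. The pivot is placed at index 1. All elements to the left of the pivot are <= 15, and all elements to the right are > 15.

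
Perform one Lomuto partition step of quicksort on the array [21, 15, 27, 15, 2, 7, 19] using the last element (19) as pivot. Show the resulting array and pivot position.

Lomuto partition with pivot = 19:

Initial array: [21, 15, 27, 15, 2, 7, 19]

arr[0]=21 > 19: no swap
arr[1]=15 <= 19: swap with position 0, array becomes [15, 21, 27, 15, 2, 7, 19]
arr[2]=27 > 19: no swap
arr[3]=15 <= 19: swap with position 1, array becomes [15, 15, 27, 21, 2, 7, 19]
arr[4]=2 <= 19: swap with position 2, array becomes [15, 15, 2, 21, 27, 7, 19]
arr[5]=7 <= 19: swap with position 3, array becomes [15, 15, 2, 7, 27, 21, 19]

Place pivot at position 4: [15, 15, 2, 7, 19, 21, 27]
Pivot position: 4

After partitioning with pivot 19, the array becomes [15, 15, 2, 7, 19, 21, 27]. The pivot is placed at index 4. All elements to the left of the pivot are <= 19, and all elements to the right are > 19.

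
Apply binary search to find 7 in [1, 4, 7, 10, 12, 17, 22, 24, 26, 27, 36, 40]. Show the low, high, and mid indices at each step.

Binary search for 7 in [1, 4, 7, 10, 12, 17, 22, 24, 26, 27, 36, 40]:

lo=0, hi=11, mid=5, arr[mid]=17 -> 17 > 7, search left half
lo=0, hi=4, mid=2, arr[mid]=7 -> Found target at index 2!

Binary search finds 7 at index 2 after 2 comparisons. The search repeatedly halves the search space by comparing with the middle element.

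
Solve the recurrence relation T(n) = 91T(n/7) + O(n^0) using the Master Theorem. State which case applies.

Master Theorem for T(n) = 91T(n/7) + O(n^0):

a = 91, b = 7, c = 0
log_b(a) = log_7(91) = 2.3181

Case 1: c = 0 < log_7(91) = 2.3181
T(n) = O(n^(log_7 91))

For T(n) = 91T(n/7) + O(n^0): log_7(91) = 2.3181. This is Case 1 of the Master Theorem (c < log_b(a), work dominated by leaves), giving O(n^(log_7 91)).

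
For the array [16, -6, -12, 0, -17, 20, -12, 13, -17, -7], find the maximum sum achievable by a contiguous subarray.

Using Kadane's algorithm on [16, -6, -12, 0, -17, 20, -12, 13, -17, -7]:

Scanning through the array:
Position 1 (value -6): max_ending_here = 10, max_so_far = 16
Position 2 (value -12): max_ending_here = -2, max_so_far = 16
Position 3 (value 0): max_ending_here = 0, max_so_far = 16
Position 4 (value -17): max_ending_here = -17, max_so_far = 16
Position 5 (value 20): max_ending_here = 20, max_so_far = 20
Position 6 (value -12): max_ending_here = 8, max_so_far = 20
Position 7 (value 13): max_ending_here = 21, max_so_far = 21
Position 8 (value -17): max_ending_here = 4, max_so_far = 21
Position 9 (value -7): max_ending_here = -3, max_so_far = 21

Maximum subarray: [20, -12, 13]
Maximum sum: 21

The maximum subarray is [20, -12, 13] with sum 21. This subarray runs from index 5 to index 7.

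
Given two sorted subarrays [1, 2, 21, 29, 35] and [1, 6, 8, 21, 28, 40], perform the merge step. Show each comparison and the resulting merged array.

Merging process:

Compare 1 vs 1: take 1 from left. Merged: [1]
Compare 2 vs 1: take 1 from right. Merged: [1, 1]
Compare 2 vs 6: take 2 from left. Merged: [1, 1, 2]
Compare 21 vs 6: take 6 from right. Merged: [1, 1, 2, 6]
Compare 21 vs 8: take 8 from right. Merged: [1, 1, 2, 6, 8]
Compare 21 vs 21: take 21 from left. Merged: [1, 1, 2, 6, 8, 21]
Compare 29 vs 21: take 21 from right. Merged: [1, 1, 2, 6, 8, 21, 21]
Compare 29 vs 28: take 28 from right. Merged: [1, 1, 2, 6, 8, 21, 21, 28]
Compare 29 vs 40: take 29 from left. Merged: [1, 1, 2, 6, 8, 21, 21, 28, 29]
Compare 35 vs 40: take 35 from left. Merged: [1, 1, 2, 6, 8, 21, 21, 28, 29, 35]
Append remaining from right: [40]. Merged: [1, 1, 2, 6, 8, 21, 21, 28, 29, 35, 40]

Final merged array: [1, 1, 2, 6, 8, 21, 21, 28, 29, 35, 40]
Total comparisons: 10

The merged array is [1, 1, 2, 6, 8, 21, 21, 28, 29, 35, 40], requiring 10 comparisons. The merge step runs in O(n) time where n is the total number of elements.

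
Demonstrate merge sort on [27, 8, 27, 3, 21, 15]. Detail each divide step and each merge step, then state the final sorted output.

Merge sort trace:

Split: [27, 8, 27, 3, 21, 15] -> [27, 8, 27] and [3, 21, 15]
  Split: [27, 8, 27] -> [27] and [8, 27]
    Split: [8, 27] -> [8] and [27]
    Merge: [8] + [27] -> [8, 27]
  Merge: [27] + [8, 27] -> [8, 27, 27]
  Split: [3, 21, 15] -> [3] and [21, 15]
    Split: [21, 15] -> [21] and [15]
    Merge: [21] + [15] -> [15, 21]
  Merge: [3] + [15, 21] -> [3, 15, 21]
Merge: [8, 27, 27] + [3, 15, 21] -> [3, 8, 15, 21, 27, 27]

Final sorted array: [3, 8, 15, 21, 27, 27]

The merge sort proceeds by recursively splitting the array and merging sorted halves.
After all merges, the sorted array is [3, 8, 15, 21, 27, 27].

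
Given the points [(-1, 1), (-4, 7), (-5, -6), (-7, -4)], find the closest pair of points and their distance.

Computing all pairwise distances among 4 points:

d((-1, 1), (-4, 7)) = 6.7082
d((-1, 1), (-5, -6)) = 8.0623
d((-1, 1), (-7, -4)) = 7.8102
d((-4, 7), (-5, -6)) = 13.0384
d((-4, 7), (-7, -4)) = 11.4018
d((-5, -6), (-7, -4)) = 2.8284 <-- minimum

Closest pair: (-5, -6) and (-7, -4) with distance 2.8284

The closest pair is (-5, -6) and (-7, -4) with Euclidean distance 2.8284. For 4 points, brute-force pairwise comparison is shown above. For large n, the divide-and-conquer algorithm (sort by x, recurse on halves, check the dividing strip) achieves O(n log n).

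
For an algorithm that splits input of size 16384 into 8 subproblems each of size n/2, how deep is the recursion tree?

For divide and conquer with division factor 2:

Problem sizes at each level:
Level 0: 16384
Level 1: 8192
Level 2: 4096
Level 3: 2048
Level 4: 1024
Level 5: 512
Level 6: 256
Level 7: 128
Level 8: 64
Level 9: 32
Level 10: 16
Level 11: 8
Level 12: 4
Level 13: 2
Level 14: 1

The root is level 0 and the size-1 base case is level 14 (the tree spans levels 0 through 14, i.e. 15 levels counting the root), so the depth is the number of divisions: log_2(16384) = 14

The recursion tree depth is log_2(16384) = 14. At each level, the problem size is divided by 2, so it takes 14 divisions to reduce to a base case of size 1. The algorithm makes 8 recursive calls at each level.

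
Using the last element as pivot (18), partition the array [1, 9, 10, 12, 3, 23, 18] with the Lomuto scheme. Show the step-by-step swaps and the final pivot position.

Lomuto partition with pivot = 18:

Initial array: [1, 9, 10, 12, 3, 23, 18]

arr[0]=1 <= 18: swap with position 0, array becomes [1, 9, 10, 12, 3, 23, 18]
arr[1]=9 <= 18: swap with position 1, array becomes [1, 9, 10, 12, 3, 23, 18]
arr[2]=10 <= 18: swap with position 2, array becomes [1, 9, 10, 12, 3, 23, 18]
arr[3]=12 <= 18: swap with position 3, array becomes [1, 9, 10, 12, 3, 23, 18]
arr[4]=3 <= 18: swap with position 4, array becomes [1, 9, 10, 12, 3, 23, 18]
arr[5]=23 > 18: no swap

Place pivot at position 5: [1, 9, 10, 12, 3, 18, 23]
Pivot position: 5

After partitioning with pivot 18, the array becomes [1, 9, 10, 12, 3, 18, 23]. The pivot is placed at index 5. All elements to the left of the pivot are <= 18, and all elements to the right are > 18.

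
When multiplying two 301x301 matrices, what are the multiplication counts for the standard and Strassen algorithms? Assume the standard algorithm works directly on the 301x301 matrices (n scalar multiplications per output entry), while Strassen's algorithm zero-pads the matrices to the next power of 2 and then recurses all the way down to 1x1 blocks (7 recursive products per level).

Matrix multiplication for 301x301 matrices:

Strassen's algorithm requires power-of-2 dimensions. Pad 301x301 to 512x512 (next power of 2).

Standard algorithm: 301^3 = 27270901 multiplications
Strassen's algorithm: 7^(log2(512)) = 7^9 = 40353607 multiplications
Difference: 27270901 - 40353607 = -13082706 (Strassen uses MORE here due to padding overhead — for small or just-over-power-of-2 n, padding can outweigh the per-level savings)

Standard: 27270901 multiplications (301^3). Strassen: 40353607 multiplications (7^9, after padding to 512x512). Strassen reduces 8 recursive multiplications to 7 at each level.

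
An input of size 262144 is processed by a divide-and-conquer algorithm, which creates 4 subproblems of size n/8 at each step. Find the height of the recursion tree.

For divide and conquer with division factor 8:

Problem sizes at each level:
Level 0: 262144
Level 1: 32768
Level 2: 4096
Level 3: 512
Level 4: 64
Level 5: 8
Level 6: 1

The root is level 0 and the size-1 base case is level 6 (the tree spans levels 0 through 6, i.e. 7 levels counting the root), so the depth is the number of divisions: log_8(262144) = 6

The recursion tree depth is log_8(262144) = 6. At each level, the problem size is divided by 8, so it takes 6 divisions to reduce to a base case of size 1. The algorithm makes 4 recursive calls at each level.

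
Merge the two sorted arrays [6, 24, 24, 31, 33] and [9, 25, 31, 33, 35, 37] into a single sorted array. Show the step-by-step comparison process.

Merging process:

Compare 6 vs 9: take 6 from left. Merged: [6]
Compare 24 vs 9: take 9 from right. Merged: [6, 9]
Compare 24 vs 25: take 24 from left. Merged: [6, 9, 24]
Compare 24 vs 25: take 24 from left. Merged: [6, 9, 24, 24]
Compare 31 vs 25: take 25 from right. Merged: [6, 9, 24, 24, 25]
Compare 31 vs 31: take 31 from left. Merged: [6, 9, 24, 24, 25, 31]
Compare 33 vs 31: take 31 from right. Merged: [6, 9, 24, 24, 25, 31, 31]
Compare 33 vs 33: take 33 from left. Merged: [6, 9, 24, 24, 25, 31, 31, 33]
Append remaining from right: [33, 35, 37]. Merged: [6, 9, 24, 24, 25, 31, 31, 33, 33, 35, 37]

Final merged array: [6, 9, 24, 24, 25, 31, 31, 33, 33, 35, 37]
Total comparisons: 8

The merged array is [6, 9, 24, 24, 25, 31, 31, 33, 33, 35, 37], requiring 8 comparisons. The merge step runs in O(n) time where n is the total number of elements.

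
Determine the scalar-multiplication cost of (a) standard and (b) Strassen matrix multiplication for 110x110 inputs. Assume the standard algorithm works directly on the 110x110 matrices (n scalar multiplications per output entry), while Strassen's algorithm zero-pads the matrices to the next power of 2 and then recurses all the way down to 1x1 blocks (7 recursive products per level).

Matrix multiplication for 110x110 matrices:

Strassen's algorithm requires power-of-2 dimensions. Pad 110x110 to 128x128 (next power of 2).

Standard algorithm: 110^3 = 1331000 multiplications
Strassen's algorithm: 7^(log2(128)) = 7^7 = 823543 multiplications
Savings: 1331000 - 823543 = 507457 multiplications

Standard: 1331000 multiplications (110^3). Strassen: 823543 multiplications (7^7, after padding to 128x128). Strassen reduces 8 recursive multiplications to 7 at each level.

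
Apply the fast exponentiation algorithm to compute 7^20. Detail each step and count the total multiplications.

Computing 7^20 by squaring (build up from 7^1; each line after the first costs one multiplication):

7^1 = 7
7^2 = (7^1)^2 = 7^2 = 49
7^4 = (7^2)^2 = 49^2 = 2401
7^5 = 7 * 7^4 = 7 * 2401 = 16807
7^10 = (7^5)^2 = 16807^2 = 282475249
7^20 = (7^10)^2 = 282475249^2 = 79792266297612001

Result: 79792266297612001
Multiplications needed: 5 (5 lines after 7^1)

7^20 = 79792266297612001. Using exponentiation by squaring, this requires 5 multiplications. The key idea: if the exponent is even, square the half-power; if odd, multiply by the base once.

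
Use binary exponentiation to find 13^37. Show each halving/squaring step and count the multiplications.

Computing 13^37 by squaring (build up from 13^1; each line after the first costs one multiplication):

13^1 = 13
13^2 = (13^1)^2 = 13^2 = 169
13^4 = (13^2)^2 = 169^2 = 28561
13^8 = (13^4)^2 = 28561^2 = 815730721
13^9 = 13 * 13^8 = 13 * 815730721 = 10604499373
13^18 = (13^9)^2 = 10604499373^2 = 112455406951957393129
13^36 = (13^18)^2 = 112455406951957393129^2 = 12646218552730347184269489080961456410641
13^37 = 13 * 13^36 = 13 * 12646218552730347184269489080961456410641 = 164400841185494513395503358052498933338333

Result: 164400841185494513395503358052498933338333
Multiplications needed: 7 (7 lines after 13^1)

13^37 = 164400841185494513395503358052498933338333. Using exponentiation by squaring, this requires 7 multiplications. The key idea: if the exponent is even, square the half-power; if odd, multiply by the base once.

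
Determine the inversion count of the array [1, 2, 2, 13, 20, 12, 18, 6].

Finding inversions in [1, 2, 2, 13, 20, 12, 18, 6]:

(3, 5): arr[3]=13 > arr[5]=12
(3, 7): arr[3]=13 > arr[7]=6
(4, 5): arr[4]=20 > arr[5]=12
(4, 6): arr[4]=20 > arr[6]=18
(4, 7): arr[4]=20 > arr[7]=6
(5, 7): arr[5]=12 > arr[7]=6
(6, 7): arr[6]=18 > arr[7]=6

Total inversions: 7

The array has 7 inversion(s): (3,5), (3,7), (4,5), (4,6), (4,7), (5,7), (6,7). Each pair (i,j) satisfies i < j and arr[i] > arr[j].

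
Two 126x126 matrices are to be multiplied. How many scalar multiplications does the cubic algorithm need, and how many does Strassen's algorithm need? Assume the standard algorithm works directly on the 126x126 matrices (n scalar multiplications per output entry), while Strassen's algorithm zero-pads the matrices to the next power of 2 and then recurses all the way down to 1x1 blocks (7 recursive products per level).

Matrix multiplication for 126x126 matrices:

Strassen's algorithm requires power-of-2 dimensions. Pad 126x126 to 128x128 (next power of 2).

Standard algorithm: 126^3 = 2000376 multiplications
Strassen's algorithm: 7^(log2(128)) = 7^7 = 823543 multiplications
Savings: 2000376 - 823543 = 1176833 multiplications

Standard: 2000376 multiplications (126^3). Strassen: 823543 multiplications (7^7, after padding to 128x128). Strassen reduces 8 recursive multiplications to 7 at each level.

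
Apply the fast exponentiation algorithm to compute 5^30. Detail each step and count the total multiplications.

Computing 5^30 by squaring (build up from 5^1; each line after the first costs one multiplication):

5^1 = 5
5^2 = (5^1)^2 = 5^2 = 25
5^3 = 5 * 5^2 = 5 * 25 = 125
5^6 = (5^3)^2 = 125^2 = 15625
5^7 = 5 * 5^6 = 5 * 15625 = 78125
5^14 = (5^7)^2 = 78125^2 = 6103515625
5^15 = 5 * 5^14 = 5 * 6103515625 = 30517578125
5^30 = (5^15)^2 = 30517578125^2 = 931322574615478515625

Result: 931322574615478515625
Multiplications needed: 7 (7 lines after 5^1)

5^30 = 931322574615478515625. Using exponentiation by squaring, this requires 7 multiplications. The key idea: if the exponent is even, square the half-power; if odd, multiply by the base once.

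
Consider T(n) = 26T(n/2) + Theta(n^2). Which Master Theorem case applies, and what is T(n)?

Master Theorem for T(n) = 26T(n/2) + O(n^2):

a = 26, b = 2, c = 2
log_b(a) = log_2(26) = 4.7004

Case 1: c = 2 < log_2(26) = 4.7004
T(n) = O(n^(log_2 26))

For T(n) = 26T(n/2) + O(n^2): log_2(26) = 4.7004. This is Case 1 of the Master Theorem (c < log_b(a), work dominated by leaves), giving O(n^(log_2 26)).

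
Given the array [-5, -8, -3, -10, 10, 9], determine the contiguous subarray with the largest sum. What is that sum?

Using Kadane's algorithm on [-5, -8, -3, -10, 10, 9]:

Scanning through the array:
Position 1 (value -8): max_ending_here = -8, max_so_far = -5
Position 2 (value -3): max_ending_here = -3, max_so_far = -3
Position 3 (value -10): max_ending_here = -10, max_so_far = -3
Position 4 (value 10): max_ending_here = 10, max_so_far = 10
Position 5 (value 9): max_ending_here = 19, max_so_far = 19

Maximum subarray: [10, 9]
Maximum sum: 19

The maximum subarray is [10, 9] with sum 19. This subarray runs from index 4 to index 5.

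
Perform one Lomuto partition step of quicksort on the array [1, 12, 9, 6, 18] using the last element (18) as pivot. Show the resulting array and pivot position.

Lomuto partition with pivot = 18:

Initial array: [1, 12, 9, 6, 18]

arr[0]=1 <= 18: swap with position 0, array becomes [1, 12, 9, 6, 18]
arr[1]=12 <= 18: swap with position 1, array becomes [1, 12, 9, 6, 18]
arr[2]=9 <= 18: swap with position 2, array becomes [1, 12, 9, 6, 18]
arr[3]=6 <= 18: swap with position 3, array becomes [1, 12, 9, 6, 18]

Place pivot at position 4: [1, 12, 9, 6, 18]
Pivot position: 4

After partitioning with pivot 18, the array becomes [1, 12, 9, 6, 18]. The pivot is placed at index 4. All elements to the left of the pivot are <= 18, and all elements to the right are > 18.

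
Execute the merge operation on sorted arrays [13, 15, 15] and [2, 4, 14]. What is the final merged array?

Merging process:

Compare 13 vs 2: take 2 from right. Merged: [2]
Compare 13 vs 4: take 4 from right. Merged: [2, 4]
Compare 13 vs 14: take 13 from left. Merged: [2, 4, 13]
Compare 15 vs 14: take 14 from right. Merged: [2, 4, 13, 14]
Append remaining from left: [15, 15]. Merged: [2, 4, 13, 14, 15, 15]

Final merged array: [2, 4, 13, 14, 15, 15]
Total comparisons: 4

The merged array is [2, 4, 13, 14, 15, 15], requiring 4 comparisons. The merge step runs in O(n) time where n is the total number of elements.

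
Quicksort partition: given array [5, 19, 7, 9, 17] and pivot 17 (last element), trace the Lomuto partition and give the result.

Lomuto partition with pivot = 17:

Initial array: [5, 19, 7, 9, 17]

arr[0]=5 <= 17: swap with position 0, array becomes [5, 19, 7, 9, 17]
arr[1]=19 > 17: no swap
arr[2]=7 <= 17: swap with position 1, array becomes [5, 7, 19, 9, 17]
arr[3]=9 <= 17: swap with position 2, array becomes [5, 7, 9, 19, 17]

Place pivot at position 3: [5, 7, 9, 17, 19]
Pivot position: 3

After partitioning with pivot 17, the array becomes [5, 7, 9, 17, 19]. The pivot is placed at index 3. All elements to the left of the pivot are <= 17, and all elements to the right are > 17.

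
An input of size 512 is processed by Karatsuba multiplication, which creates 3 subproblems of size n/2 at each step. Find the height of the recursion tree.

For divide and conquer with division factor 2:

Problem sizes at each level:
Level 0: 512
Level 1: 256
Level 2: 128
Level 3: 64
Level 4: 32
Level 5: 16
Level 6: 8
Level 7: 4
Level 8: 2
Level 9: 1

The root is level 0 and the size-1 base case is level 9 (the tree spans levels 0 through 9, i.e. 10 levels counting the root), so the depth is the number of divisions: log_2(512) = 9

The recursion tree depth is log_2(512) = 9. At each level, the problem size is divided by 2, so it takes 9 divisions to reduce to a base case of size 1. The algorithm makes 3 recursive calls at each level.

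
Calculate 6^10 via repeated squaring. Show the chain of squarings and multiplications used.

Computing 6^10 by squaring (build up from 6^1; each line after the first costs one multiplication):

6^1 = 6
6^2 = (6^1)^2 = 6^2 = 36
6^4 = (6^2)^2 = 36^2 = 1296
6^5 = 6 * 6^4 = 6 * 1296 = 7776
6^10 = (6^5)^2 = 7776^2 = 60466176

Result: 60466176
Multiplications needed: 4 (4 lines after 6^1)

6^10 = 60466176. Using exponentiation by squaring, this requires 4 multiplications. The key idea: if the exponent is even, square the half-power; if odd, multiply by the base once.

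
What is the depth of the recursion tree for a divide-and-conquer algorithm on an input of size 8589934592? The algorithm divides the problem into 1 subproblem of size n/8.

For divide and conquer with division factor 8:

Problem sizes at each level:
Level 0: 8589934592
Level 1: 1073741824
Level 2: 134217728
Level 3: 16777216
Level 4: 2097152
Level 5: 262144
Level 6: 32768
Level 7: 4096
Level 8: 512
Level 9: 64
Level 10: 8
Level 11: 1

The root is level 0 and the size-1 base case is level 11 (the tree spans levels 0 through 11, i.e. 12 levels counting the root), so the depth is the number of divisions: log_8(8589934592) = 11

The recursion tree depth is log_8(8589934592) = 11. At each level, the problem size is divided by 8, so it takes 11 divisions to reduce to a base case of size 1. The algorithm makes 1 recursive call at each level.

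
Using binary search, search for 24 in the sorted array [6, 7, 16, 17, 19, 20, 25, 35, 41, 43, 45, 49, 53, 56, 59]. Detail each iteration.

Binary search for 24 in [6, 7, 16, 17, 19, 20, 25, 35, 41, 43, 45, 49, 53, 56, 59]:

lo=0, hi=14, mid=7, arr[mid]=35 -> 35 > 24, search left half
lo=0, hi=6, mid=3, arr[mid]=17 -> 17 < 24, search right half
lo=4, hi=6, mid=5, arr[mid]=20 -> 20 < 24, search right half
lo=6, hi=6, mid=6, arr[mid]=25 -> 25 > 24, search left half
lo=6 > hi=5, target 24 not found

Binary search determines that 24 is not in the array after 4 comparisons. The search space was exhausted without finding the target.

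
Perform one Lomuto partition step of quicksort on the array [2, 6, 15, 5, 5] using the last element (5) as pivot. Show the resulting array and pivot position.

Lomuto partition with pivot = 5:

Initial array: [2, 6, 15, 5, 5]

arr[0]=2 <= 5: swap with position 0, array becomes [2, 6, 15, 5, 5]
arr[1]=6 > 5: no swap
arr[2]=15 > 5: no swap
arr[3]=5 <= 5: swap with position 1, array becomes [2, 5, 15, 6, 5]

Place pivot at position 2: [2, 5, 5, 6, 15]
Pivot position: 2

After partitioning with pivot 5, the array becomes [2, 5, 5, 6, 15]. The pivot is placed at index 2. All elements to the left of the pivot are <= 5, and all elements to the right are > 5.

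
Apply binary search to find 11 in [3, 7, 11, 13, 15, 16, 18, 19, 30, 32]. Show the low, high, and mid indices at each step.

Binary search for 11 in [3, 7, 11, 13, 15, 16, 18, 19, 30, 32]:

lo=0, hi=9, mid=4, arr[mid]=15 -> 15 > 11, search left half
lo=0, hi=3, mid=1, arr[mid]=7 -> 7 < 11, search right half
lo=2, hi=3, mid=2, arr[mid]=11 -> Found target at index 2!

Binary search finds 11 at index 2 after 3 comparisons. The search repeatedly halves the search space by comparing with the middle element.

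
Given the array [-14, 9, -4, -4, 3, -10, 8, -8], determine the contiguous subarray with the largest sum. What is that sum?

Using Kadane's algorithm on [-14, 9, -4, -4, 3, -10, 8, -8]:

Scanning through the array:
Position 1 (value 9): max_ending_here = 9, max_so_far = 9
Position 2 (value -4): max_ending_here = 5, max_so_far = 9
Position 3 (value -4): max_ending_here = 1, max_so_far = 9
Position 4 (value 3): max_ending_here = 4, max_so_far = 9
Position 5 (value -10): max_ending_here = -6, max_so_far = 9
Position 6 (value 8): max_ending_here = 8, max_so_far = 9
Position 7 (value -8): max_ending_here = 0, max_so_far = 9

Maximum subarray: [9]
Maximum sum: 9

The maximum subarray is [9] with sum 9. This subarray runs from index 1 to index 1.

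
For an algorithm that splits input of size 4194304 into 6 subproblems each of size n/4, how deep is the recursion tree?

For divide and conquer with division factor 4:

Problem sizes at each level:
Level 0: 4194304
Level 1: 1048576
Level 2: 262144
Level 3: 65536
Level 4: 16384
Level 5: 4096
Level 6: 1024
Level 7: 256
Level 8: 64
Level 9: 16
Level 10: 4
Level 11: 1

The root is level 0 and the size-1 base case is level 11 (the tree spans levels 0 through 11, i.e. 12 levels counting the root), so the depth is the number of divisions: log_4(4194304) = 11

The recursion tree depth is log_4(4194304) = 11. At each level, the problem size is divided by 4, so it takes 11 divisions to reduce to a base case of size 1. The algorithm makes 6 recursive calls at each level.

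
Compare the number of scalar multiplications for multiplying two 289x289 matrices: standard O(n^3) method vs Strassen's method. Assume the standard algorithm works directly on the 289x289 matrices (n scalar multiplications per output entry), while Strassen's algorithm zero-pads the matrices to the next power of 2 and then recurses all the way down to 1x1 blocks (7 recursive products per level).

Matrix multiplication for 289x289 matrices:

Strassen's algorithm requires power-of-2 dimensions. Pad 289x289 to 512x512 (next power of 2).

Standard algorithm: 289^3 = 24137569 multiplications
Strassen's algorithm: 7^(log2(512)) = 7^9 = 40353607 multiplications
Difference: 24137569 - 40353607 = -16216038 (Strassen uses MORE here due to padding overhead — for small or just-over-power-of-2 n, padding can outweigh the per-level savings)

Standard: 24137569 multiplications (289^3). Strassen: 40353607 multiplications (7^9, after padding to 512x512). Strassen reduces 8 recursive multiplications to 7 at each level.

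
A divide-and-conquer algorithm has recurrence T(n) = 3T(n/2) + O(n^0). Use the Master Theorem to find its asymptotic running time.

Master Theorem for T(n) = 3T(n/2) + O(n^0):

a = 3, b = 2, c = 0
log_b(a) = log_2(3) = 1.5850

Case 1: c = 0 < log_2(3) = 1.5850
T(n) = O(n^(log_2 3))

For T(n) = 3T(n/2) + O(n^0): log_2(3) = 1.5850. This is Case 1 of the Master Theorem (c < log_b(a), work dominated by leaves), giving O(n^(log_2 3)).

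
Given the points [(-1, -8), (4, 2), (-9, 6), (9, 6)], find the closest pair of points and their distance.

Computing all pairwise distances among 4 points:

d((-1, -8), (4, 2)) = 11.1803
d((-1, -8), (-9, 6)) = 16.1245
d((-1, -8), (9, 6)) = 17.2047
d((4, 2), (-9, 6)) = 13.6015
d((4, 2), (9, 6)) = 6.4031 <-- minimum
d((-9, 6), (9, 6)) = 18.0

Closest pair: (4, 2) and (9, 6) with distance 6.4031

The closest pair is (4, 2) and (9, 6) with Euclidean distance 6.4031. For 4 points, brute-force pairwise comparison is shown above. For large n, the divide-and-conquer algorithm (sort by x, recurse on halves, check the dividing strip) achieves O(n log n).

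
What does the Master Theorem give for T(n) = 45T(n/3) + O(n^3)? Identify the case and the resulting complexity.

Master Theorem for T(n) = 45T(n/3) + O(n^3):

a = 45, b = 3, c = 3
log_b(a) = log_3(45) = 3.4650

Case 1: c = 3 < log_3(45) = 3.4650
T(n) = O(n^(log_3 45))

For T(n) = 45T(n/3) + O(n^3): log_3(45) = 3.4650. This is Case 1 of the Master Theorem (c < log_b(a), work dominated by leaves), giving O(n^(log_3 45)).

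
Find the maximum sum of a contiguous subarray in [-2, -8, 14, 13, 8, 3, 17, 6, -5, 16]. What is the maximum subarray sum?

Using Kadane's algorithm on [-2, -8, 14, 13, 8, 3, 17, 6, -5, 16]:

Scanning through the array:
Position 1 (value -8): max_ending_here = -8, max_so_far = -2
Position 2 (value 14): max_ending_here = 14, max_so_far = 14
Position 3 (value 13): max_ending_here = 27, max_so_far = 27
Position 4 (value 8): max_ending_here = 35, max_so_far = 35
Position 5 (value 3): max_ending_here = 38, max_so_far = 38
Position 6 (value 17): max_ending_here = 55, max_so_far = 55
Position 7 (value 6): max_ending_here = 61, max_so_far = 61
Position 8 (value -5): max_ending_here = 56, max_so_far = 61
Position 9 (value 16): max_ending_here = 72, max_so_far = 72

Maximum subarray: [14, 13, 8, 3, 17, 6, -5, 16]
Maximum sum: 72

The maximum subarray is [14, 13, 8, 3, 17, 6, -5, 16] with sum 72. This subarray runs from index 2 to index 9.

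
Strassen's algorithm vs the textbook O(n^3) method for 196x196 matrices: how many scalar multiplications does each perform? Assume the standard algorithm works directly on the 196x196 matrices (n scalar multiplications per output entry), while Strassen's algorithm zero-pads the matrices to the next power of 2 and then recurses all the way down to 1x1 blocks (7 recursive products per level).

Matrix multiplication for 196x196 matrices:

Strassen's algorithm requires power-of-2 dimensions. Pad 196x196 to 256x256 (next power of 2).

Standard algorithm: 196^3 = 7529536 multiplications
Strassen's algorithm: 7^(log2(256)) = 7^8 = 5764801 multiplications
Savings: 7529536 - 5764801 = 1764735 multiplications

Standard: 7529536 multiplications (196^3). Strassen: 5764801 multiplications (7^8, after padding to 256x256). Strassen reduces 8 recursive multiplications to 7 at each level.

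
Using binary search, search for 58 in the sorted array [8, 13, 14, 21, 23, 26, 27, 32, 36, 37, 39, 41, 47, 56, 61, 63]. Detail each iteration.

Binary search for 58 in [8, 13, 14, 21, 23, 26, 27, 32, 36, 37, 39, 41, 47, 56, 61, 63]:

lo=0, hi=15, mid=7, arr[mid]=32 -> 32 < 58, search right half
lo=8, hi=15, mid=11, arr[mid]=41 -> 41 < 58, search right half
lo=12, hi=15, mid=13, arr[mid]=56 -> 56 < 58, search right half
lo=14, hi=15, mid=14, arr[mid]=61 -> 61 > 58, search left half
lo=14 > hi=13, target 58 not found

Binary search determines that 58 is not in the array after 4 comparisons. The search space was exhausted without finding the target.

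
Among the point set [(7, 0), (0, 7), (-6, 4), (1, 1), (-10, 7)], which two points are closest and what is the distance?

Computing all pairwise distances among 5 points:

d((7, 0), (0, 7)) = 9.8995
d((7, 0), (-6, 4)) = 13.6015
d((7, 0), (1, 1)) = 6.0828
d((7, 0), (-10, 7)) = 18.3848
d((0, 7), (-6, 4)) = 6.7082
d((0, 7), (1, 1)) = 6.0828
d((0, 7), (-10, 7)) = 10.0
d((-6, 4), (1, 1)) = 7.6158
d((-6, 4), (-10, 7)) = 5.0 <-- minimum
d((1, 1), (-10, 7)) = 12.53

Closest pair: (-6, 4) and (-10, 7) with distance 5.0

The closest pair is (-6, 4) and (-10, 7) with Euclidean distance 5.0. For 5 points, brute-force pairwise comparison is shown above. For large n, the divide-and-conquer algorithm (sort by x, recurse on halves, check the dividing strip) achieves O(n log n).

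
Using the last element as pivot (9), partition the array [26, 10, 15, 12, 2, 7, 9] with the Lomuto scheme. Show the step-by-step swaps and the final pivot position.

Lomuto partition with pivot = 9:

Initial array: [26, 10, 15, 12, 2, 7, 9]

arr[0]=26 > 9: no swap
arr[1]=10 > 9: no swap
arr[2]=15 > 9: no swap
arr[3]=12 > 9: no swap
arr[4]=2 <= 9: swap with position 0, array becomes [2, 10, 15, 12, 26, 7, 9]
arr[5]=7 <= 9: swap with position 1, array becomes [2, 7, 15, 12, 26, 10, 9]

Place pivot at position 2: [2, 7, 9, 12, 26, 10, 15]
Pivot position: 2

After partitioning with pivot 9, the array becomes [2, 7, 9, 12, 26, 10, 15]. The pivot is placed at index 2. All elements to the left of the pivot are <= 9, and all elements to the right are > 9.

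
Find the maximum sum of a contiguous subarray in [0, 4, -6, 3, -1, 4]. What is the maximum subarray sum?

Using Kadane's algorithm on [0, 4, -6, 3, -1, 4]:

Scanning through the array:
Position 1 (value 4): max_ending_here = 4, max_so_far = 4
Position 2 (value -6): max_ending_here = -2, max_so_far = 4
Position 3 (value 3): max_ending_here = 3, max_so_far = 4
Position 4 (value -1): max_ending_here = 2, max_so_far = 4
Position 5 (value 4): max_ending_here = 6, max_so_far = 6

Maximum subarray: [3, -1, 4]
Maximum sum: 6

The maximum subarray is [3, -1, 4] with sum 6. This subarray runs from index 3 to index 5.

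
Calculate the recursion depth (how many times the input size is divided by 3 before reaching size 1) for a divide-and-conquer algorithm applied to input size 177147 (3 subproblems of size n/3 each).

For divide and conquer with division factor 3:

Problem sizes at each level:
Level 0: 177147
Level 1: 59049
Level 2: 19683
Level 3: 6561
Level 4: 2187
Level 5: 729
Level 6: 243
Level 7: 81
Level 8: 27
Level 9: 9
Level 10: 3
Level 11: 1

The root is level 0 and the size-1 base case is level 11 (the tree spans levels 0 through 11, i.e. 12 levels counting the root), so the depth is the number of divisions: log_3(177147) = 11

The recursion tree depth is log_3(177147) = 11. At each level, the problem size is divided by 3, so it takes 11 divisions to reduce to a base case of size 1. The algorithm makes 3 recursive calls at each level.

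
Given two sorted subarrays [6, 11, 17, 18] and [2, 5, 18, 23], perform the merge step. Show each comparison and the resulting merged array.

Merging process:

Compare 6 vs 2: take 2 from right. Merged: [2]
Compare 6 vs 5: take 5 from right. Merged: [2, 5]
Compare 6 vs 18: take 6 from left. Merged: [2, 5, 6]
Compare 11 vs 18: take 11 from left. Merged: [2, 5, 6, 11]
Compare 17 vs 18: take 17 from left. Merged: [2, 5, 6, 11, 17]
Compare 18 vs 18: take 18 from left. Merged: [2, 5, 6, 11, 17, 18]
Append remaining from right: [18, 23]. Merged: [2, 5, 6, 11, 17, 18, 18, 23]

Final merged array: [2, 5, 6, 11, 17, 18, 18, 23]
Total comparisons: 6

The merged array is [2, 5, 6, 11, 17, 18, 18, 23], requiring 6 comparisons. The merge step runs in O(n) time where n is the total number of elements.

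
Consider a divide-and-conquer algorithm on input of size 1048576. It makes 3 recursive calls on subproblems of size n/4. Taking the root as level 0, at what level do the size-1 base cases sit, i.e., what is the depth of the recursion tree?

For divide and conquer with division factor 4:

Problem sizes at each level:
Level 0: 1048576
Level 1: 262144
Level 2: 65536
Level 3: 16384
Level 4: 4096
Level 5: 1024
Level 6: 256
Level 7: 64
Level 8: 16
Level 9: 4
Level 10: 1

The root is level 0 and the size-1 base case is level 10 (the tree spans levels 0 through 10, i.e. 11 levels counting the root), so the depth is the number of divisions: log_4(1048576) = 10

The recursion tree depth is log_4(1048576) = 10. At each level, the problem size is divided by 4, so it takes 10 divisions to reduce to a base case of size 1. The algorithm makes 3 recursive calls at each level.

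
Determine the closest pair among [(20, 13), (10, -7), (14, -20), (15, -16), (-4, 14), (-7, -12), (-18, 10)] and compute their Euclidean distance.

Computing all pairwise distances among 7 points:

d((20, 13), (10, -7)) = 22.3607
d((20, 13), (14, -20)) = 33.541
d((20, 13), (15, -16)) = 29.4279
d((20, 13), (-4, 14)) = 24.0208
d((20, 13), (-7, -12)) = 36.7967
d((20, 13), (-18, 10)) = 38.1182
d((10, -7), (14, -20)) = 13.6015
d((10, -7), (15, -16)) = 10.2956
d((10, -7), (-4, 14)) = 25.2389
d((10, -7), (-7, -12)) = 17.72
d((10, -7), (-18, 10)) = 32.7567
d((14, -20), (15, -16)) = 4.1231 <-- minimum
d((14, -20), (-4, 14)) = 38.4708
d((14, -20), (-7, -12)) = 22.4722
d((14, -20), (-18, 10)) = 43.8634
d((15, -16), (-4, 14)) = 35.5106
d((15, -16), (-7, -12)) = 22.3607
d((15, -16), (-18, 10)) = 42.0119
d((-4, 14), (-7, -12)) = 26.1725
d((-4, 14), (-18, 10)) = 14.5602
d((-7, -12), (-18, 10)) = 24.5967

Closest pair: (14, -20) and (15, -16) with distance 4.1231

The closest pair is (14, -20) and (15, -16) with Euclidean distance 4.1231. For 7 points, brute-force pairwise comparison is shown above. For large n, the divide-and-conquer algorithm (sort by x, recurse on halves, check the dividing strip) achieves O(n log n).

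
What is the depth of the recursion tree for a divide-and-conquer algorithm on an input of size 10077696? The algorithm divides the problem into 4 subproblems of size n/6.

For divide and conquer with division factor 6:

Problem sizes at each level:
Level 0: 10077696
Level 1: 1679616
Level 2: 279936
Level 3: 46656
Level 4: 7776
Level 5: 1296
Level 6: 216
Level 7: 36
Level 8: 6
Level 9: 1

The root is level 0 and the size-1 base case is level 9 (the tree spans levels 0 through 9, i.e. 10 levels counting the root), so the depth is the number of divisions: log_6(10077696) = 9

The recursion tree depth is log_6(10077696) = 9. At each level, the problem size is divided by 6, so it takes 9 divisions to reduce to a base case of size 1. The algorithm makes 4 recursive calls at each level.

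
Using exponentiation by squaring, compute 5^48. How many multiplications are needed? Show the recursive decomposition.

Computing 5^48 by squaring (build up from 5^1; each line after the first costs one multiplication):

5^1 = 5
5^2 = (5^1)^2 = 5^2 = 25
5^3 = 5 * 5^2 = 5 * 25 = 125
5^6 = (5^3)^2 = 125^2 = 15625
5^12 = (5^6)^2 = 15625^2 = 244140625
5^24 = (5^12)^2 = 244140625^2 = 59604644775390625
5^48 = (5^24)^2 = 59604644775390625^2 = 3552713678800500929355621337890625

Result: 3552713678800500929355621337890625
Multiplications needed: 6 (6 lines after 5^1)

5^48 = 3552713678800500929355621337890625. Using exponentiation by squaring, this requires 6 multiplications. The key idea: if the exponent is even, square the half-power; if odd, multiply by the base once.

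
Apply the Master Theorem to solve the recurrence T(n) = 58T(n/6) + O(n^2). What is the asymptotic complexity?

Master Theorem for T(n) = 58T(n/6) + O(n^2):

a = 58, b = 6, c = 2
log_b(a) = log_6(58) = 2.2662

Case 1: c = 2 < log_6(58) = 2.2662
T(n) = O(n^(log_6 58))

For T(n) = 58T(n/6) + O(n^2): log_6(58) = 2.2662. This is Case 1 of the Master Theorem (c < log_b(a), work dominated by leaves), giving O(n^(log_6 58)).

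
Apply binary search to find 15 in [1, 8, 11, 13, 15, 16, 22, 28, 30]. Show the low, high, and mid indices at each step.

Binary search for 15 in [1, 8, 11, 13, 15, 16, 22, 28, 30]:

lo=0, hi=8, mid=4, arr[mid]=15 -> Found target at index 4!

Binary search finds 15 at index 4 after 1 comparisons. The search repeatedly halves the search space by comparing with the middle element.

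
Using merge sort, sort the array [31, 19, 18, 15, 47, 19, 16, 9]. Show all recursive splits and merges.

Merge sort trace:

Split: [31, 19, 18, 15, 47, 19, 16, 9] -> [31, 19, 18, 15] and [47, 19, 16, 9]
  Split: [31, 19, 18, 15] -> [31, 19] and [18, 15]
    Split: [31, 19] -> [31] and [19]
    Merge: [31] + [19] -> [19, 31]
    Split: [18, 15] -> [18] and [15]
    Merge: [18] + [15] -> [15, 18]
  Merge: [19, 31] + [15, 18] -> [15, 18, 19, 31]
  Split: [47, 19, 16, 9] -> [47, 19] and [16, 9]
    Split: [47, 19] -> [47] and [19]
    Merge: [47] + [19] -> [19, 47]
    Split: [16, 9] -> [16] and [9]
    Merge: [16] + [9] -> [9, 16]
  Merge: [19, 47] + [9, 16] -> [9, 16, 19, 47]
Merge: [15, 18, 19, 31] + [9, 16, 19, 47] -> [9, 15, 16, 18, 19, 19, 31, 47]

Final sorted array: [9, 15, 16, 18, 19, 19, 31, 47]

The merge sort proceeds by recursively splitting the array and merging sorted halves.
After all merges, the sorted array is [9, 15, 16, 18, 19, 19, 31, 47].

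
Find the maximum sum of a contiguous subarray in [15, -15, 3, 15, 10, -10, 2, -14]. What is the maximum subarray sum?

Using Kadane's algorithm on [15, -15, 3, 15, 10, -10, 2, -14]:

Scanning through the array:
Position 1 (value -15): max_ending_here = 0, max_so_far = 15
Position 2 (value 3): max_ending_here = 3, max_so_far = 15
Position 3 (value 15): max_ending_here = 18, max_so_far = 18
Position 4 (value 10): max_ending_here = 28, max_so_far = 28
Position 5 (value -10): max_ending_here = 18, max_so_far = 28
Position 6 (value 2): max_ending_here = 20, max_so_far = 28
Position 7 (value -14): max_ending_here = 6, max_so_far = 28

Maximum subarray: [15, -15, 3, 15, 10]
Maximum sum: 28

The maximum subarray is [15, -15, 3, 15, 10] with sum 28. This subarray runs from index 0 to index 4.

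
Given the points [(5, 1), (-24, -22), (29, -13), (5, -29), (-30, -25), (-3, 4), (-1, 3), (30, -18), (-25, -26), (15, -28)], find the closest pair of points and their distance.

Computing all pairwise distances among 10 points:

d((5, 1), (-24, -22)) = 37.0135
d((5, 1), (29, -13)) = 27.7849
d((5, 1), (5, -29)) = 30.0
d((5, 1), (-30, -25)) = 43.6005
d((5, 1), (-3, 4)) = 8.544
d((5, 1), (-1, 3)) = 6.3246
d((5, 1), (30, -18)) = 31.4006
d((5, 1), (-25, -26)) = 40.3609
d((5, 1), (15, -28)) = 30.6757
d((-24, -22), (29, -13)) = 53.7587
d((-24, -22), (5, -29)) = 29.8329
d((-24, -22), (-30, -25)) = 6.7082
d((-24, -22), (-3, 4)) = 33.4215
d((-24, -22), (-1, 3)) = 33.9706
d((-24, -22), (30, -18)) = 54.1479
d((-24, -22), (-25, -26)) = 4.1231
d((-24, -22), (15, -28)) = 39.4588
d((29, -13), (5, -29)) = 28.8444
d((29, -13), (-30, -25)) = 60.208
d((29, -13), (-3, 4)) = 36.2353
d((29, -13), (-1, 3)) = 34.0
d((29, -13), (30, -18)) = 5.099
d((29, -13), (-25, -26)) = 55.5428
d((29, -13), (15, -28)) = 20.5183
d((5, -29), (-30, -25)) = 35.2278
d((5, -29), (-3, 4)) = 33.9559
d((5, -29), (-1, 3)) = 32.5576
d((5, -29), (30, -18)) = 27.313
d((5, -29), (-25, -26)) = 30.1496
d((5, -29), (15, -28)) = 10.0499
d((-30, -25), (-3, 4)) = 39.6232
d((-30, -25), (-1, 3)) = 40.3113
d((-30, -25), (30, -18)) = 60.407
d((-30, -25), (-25, -26)) = 5.099
d((-30, -25), (15, -28)) = 45.0999
d((-3, 4), (-1, 3)) = 2.2361 <-- minimum
d((-3, 4), (30, -18)) = 39.6611
d((-3, 4), (-25, -26)) = 37.2022
d((-3, 4), (15, -28)) = 36.7151
d((-1, 3), (30, -18)) = 37.4433
d((-1, 3), (-25, -26)) = 37.6431
d((-1, 3), (15, -28)) = 34.8855
d((30, -18), (-25, -26)) = 55.5788
d((30, -18), (15, -28)) = 18.0278
d((-25, -26), (15, -28)) = 40.05

Closest pair: (-3, 4) and (-1, 3) with distance 2.2361

The closest pair is (-3, 4) and (-1, 3) with Euclidean distance 2.2361. For 10 points, brute-force pairwise comparison is shown above. For large n, the divide-and-conquer algorithm (sort by x, recurse on halves, check the dividing strip) achieves O(n log n).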